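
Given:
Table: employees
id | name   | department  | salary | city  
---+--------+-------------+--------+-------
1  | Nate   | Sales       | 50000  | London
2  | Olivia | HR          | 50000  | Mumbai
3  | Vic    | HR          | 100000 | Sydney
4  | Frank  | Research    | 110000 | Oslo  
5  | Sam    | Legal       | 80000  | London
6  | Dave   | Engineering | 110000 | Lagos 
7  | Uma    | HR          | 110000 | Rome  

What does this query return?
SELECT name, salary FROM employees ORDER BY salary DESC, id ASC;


Sorting by salary DESC, then id ASC for ties

7 rows:
Frank, 110000
Dave, 110000
Uma, 110000
Vic, 100000
Sam, 80000
Nate, 50000
Olivia, 50000


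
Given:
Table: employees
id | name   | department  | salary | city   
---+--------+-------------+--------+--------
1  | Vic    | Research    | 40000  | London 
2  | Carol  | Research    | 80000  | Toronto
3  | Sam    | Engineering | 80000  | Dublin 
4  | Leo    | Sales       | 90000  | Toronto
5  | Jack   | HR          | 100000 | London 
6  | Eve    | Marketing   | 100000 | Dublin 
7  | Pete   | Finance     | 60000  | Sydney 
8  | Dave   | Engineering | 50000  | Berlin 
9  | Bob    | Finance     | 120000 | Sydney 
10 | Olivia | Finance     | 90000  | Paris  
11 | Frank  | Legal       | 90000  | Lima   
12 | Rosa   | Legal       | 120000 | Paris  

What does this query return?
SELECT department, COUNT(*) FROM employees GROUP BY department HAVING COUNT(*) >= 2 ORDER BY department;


Groups with count >= 2:
  Engineering: 2 -> PASS
  Finance: 3 -> PASS
  Legal: 2 -> PASS
  Research: 2 -> PASS
  HR: 1 -> filtered out
  Marketing: 1 -> filtered out
  Sales: 1 -> filtered out


4 groups:
Engineering, 2
Finance, 3
Legal, 2
Research, 2


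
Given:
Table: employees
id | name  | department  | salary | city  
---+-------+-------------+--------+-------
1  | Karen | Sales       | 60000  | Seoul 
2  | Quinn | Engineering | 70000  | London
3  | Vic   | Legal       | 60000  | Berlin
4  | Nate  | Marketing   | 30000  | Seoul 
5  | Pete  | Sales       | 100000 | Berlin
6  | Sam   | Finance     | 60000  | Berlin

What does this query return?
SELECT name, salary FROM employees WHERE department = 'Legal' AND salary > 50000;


Filtering: department = 'Legal' AND salary > 50000
Matching: 1 rows

1 rows:
Vic, 60000


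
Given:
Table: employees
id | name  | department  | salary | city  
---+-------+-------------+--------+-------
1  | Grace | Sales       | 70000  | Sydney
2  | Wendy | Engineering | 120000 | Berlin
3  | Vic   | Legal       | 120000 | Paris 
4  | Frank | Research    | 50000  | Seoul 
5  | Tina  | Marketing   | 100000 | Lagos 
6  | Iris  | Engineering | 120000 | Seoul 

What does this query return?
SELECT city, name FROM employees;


Projecting columns: city, name

6 rows:
Sydney, Grace
Berlin, Wendy
Paris, Vic
Seoul, Frank
Lagos, Tina
Seoul, Iris


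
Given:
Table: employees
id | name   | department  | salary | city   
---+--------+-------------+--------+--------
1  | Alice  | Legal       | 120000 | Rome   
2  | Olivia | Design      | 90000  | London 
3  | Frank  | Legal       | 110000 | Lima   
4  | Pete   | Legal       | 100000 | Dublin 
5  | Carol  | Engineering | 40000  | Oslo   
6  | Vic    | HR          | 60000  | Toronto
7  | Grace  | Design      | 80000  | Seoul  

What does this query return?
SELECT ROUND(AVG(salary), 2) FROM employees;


SUM(salary) = 600000
COUNT = 7
ROUND(AVG, 2) = ROUND(600000 / 7, 2) = 85714.29

85714.29


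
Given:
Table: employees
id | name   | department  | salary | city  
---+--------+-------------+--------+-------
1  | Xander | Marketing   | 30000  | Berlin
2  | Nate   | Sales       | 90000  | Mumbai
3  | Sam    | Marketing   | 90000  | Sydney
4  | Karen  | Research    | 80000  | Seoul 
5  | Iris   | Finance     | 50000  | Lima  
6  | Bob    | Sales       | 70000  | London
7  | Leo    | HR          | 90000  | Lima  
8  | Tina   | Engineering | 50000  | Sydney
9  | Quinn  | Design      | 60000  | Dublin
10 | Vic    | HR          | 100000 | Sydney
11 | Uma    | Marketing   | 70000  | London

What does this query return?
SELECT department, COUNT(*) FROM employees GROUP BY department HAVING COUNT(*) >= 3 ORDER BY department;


Groups with count >= 3:
  Marketing: 3 -> PASS
  Design: 1 -> filtered out
  Engineering: 1 -> filtered out
  Finance: 1 -> filtered out
  HR: 2 -> filtered out
  Research: 1 -> filtered out
  Sales: 2 -> filtered out


1 groups:
Marketing, 3


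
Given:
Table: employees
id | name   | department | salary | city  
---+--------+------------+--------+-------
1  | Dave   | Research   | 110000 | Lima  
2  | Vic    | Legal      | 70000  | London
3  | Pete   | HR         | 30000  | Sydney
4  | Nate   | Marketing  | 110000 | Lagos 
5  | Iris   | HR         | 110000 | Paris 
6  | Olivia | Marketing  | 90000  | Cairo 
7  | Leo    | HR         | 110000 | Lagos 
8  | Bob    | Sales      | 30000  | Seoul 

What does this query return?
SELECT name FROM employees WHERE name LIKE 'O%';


LIKE 'O%' matches names starting with 'O'
Matching: 1

1 rows:
Olivia


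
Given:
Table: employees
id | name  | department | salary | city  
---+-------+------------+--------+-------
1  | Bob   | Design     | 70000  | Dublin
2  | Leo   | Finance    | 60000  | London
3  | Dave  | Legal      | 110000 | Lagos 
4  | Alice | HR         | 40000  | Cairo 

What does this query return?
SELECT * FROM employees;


SELECT * returns all 4 rows with all columns

4 rows:
1, Bob, Design, 70000, Dublin
2, Leo, Finance, 60000, London
3, Dave, Legal, 110000, Lagos
4, Alice, HR, 40000, Cairo


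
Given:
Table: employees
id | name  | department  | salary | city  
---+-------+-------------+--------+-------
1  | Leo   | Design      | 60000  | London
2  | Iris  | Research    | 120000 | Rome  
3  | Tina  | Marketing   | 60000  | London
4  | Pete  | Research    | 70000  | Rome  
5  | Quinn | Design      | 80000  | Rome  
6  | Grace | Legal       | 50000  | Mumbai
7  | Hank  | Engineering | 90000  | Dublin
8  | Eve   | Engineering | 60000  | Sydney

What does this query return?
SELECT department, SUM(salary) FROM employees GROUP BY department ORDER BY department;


Summing salary within each department:
  Design: 60000 + 80000 = 140000
  Engineering: 90000 + 60000 = 150000
  Legal: 50000 = 50000
  Marketing: 60000 = 60000
  Research: 120000 + 70000 = 190000


5 groups:
Design, 140000
Engineering, 150000
Legal, 50000
Marketing, 60000
Research, 190000


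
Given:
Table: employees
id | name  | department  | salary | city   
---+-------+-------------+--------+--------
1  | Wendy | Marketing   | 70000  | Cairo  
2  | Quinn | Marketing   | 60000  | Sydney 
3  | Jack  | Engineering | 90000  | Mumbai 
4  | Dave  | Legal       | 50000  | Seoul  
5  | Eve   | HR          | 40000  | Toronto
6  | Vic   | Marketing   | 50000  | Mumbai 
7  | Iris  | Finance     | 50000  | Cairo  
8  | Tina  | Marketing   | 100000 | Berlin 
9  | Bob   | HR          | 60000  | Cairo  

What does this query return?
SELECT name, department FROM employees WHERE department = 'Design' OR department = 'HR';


Filtering: department = 'Design' OR 'HR'
Matching: 2 rows

2 rows:
Eve, HR
Bob, HR


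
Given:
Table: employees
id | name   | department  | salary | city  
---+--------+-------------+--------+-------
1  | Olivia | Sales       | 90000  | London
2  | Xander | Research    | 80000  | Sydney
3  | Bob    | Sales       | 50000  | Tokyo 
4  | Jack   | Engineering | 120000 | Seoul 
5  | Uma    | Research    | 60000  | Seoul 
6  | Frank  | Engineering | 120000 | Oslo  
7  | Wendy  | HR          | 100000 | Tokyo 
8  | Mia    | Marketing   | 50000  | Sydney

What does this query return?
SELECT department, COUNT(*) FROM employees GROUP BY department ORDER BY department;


Assigning each row to its department group:
  Olivia -> Sales
  Xander -> Research
  Bob -> Sales
  Jack -> Engineering
  Uma -> Research
  Frank -> Engineering
  Wendy -> HR
  Mia -> Marketing


5 groups:
Engineering, 2
HR, 1
Marketing, 1
Research, 2
Sales, 2


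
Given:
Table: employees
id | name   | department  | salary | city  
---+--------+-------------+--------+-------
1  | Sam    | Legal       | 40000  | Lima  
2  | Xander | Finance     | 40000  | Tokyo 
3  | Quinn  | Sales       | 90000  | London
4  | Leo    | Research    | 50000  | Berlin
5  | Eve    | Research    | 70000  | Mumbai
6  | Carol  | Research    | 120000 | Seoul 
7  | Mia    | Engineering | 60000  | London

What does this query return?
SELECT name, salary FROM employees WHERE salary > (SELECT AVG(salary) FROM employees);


Subquery: AVG(salary) = 67142.86
Filtering: salary > 67142.86
  Quinn (90000) -> MATCH
  Eve (70000) -> MATCH
  Carol (120000) -> MATCH


3 rows:
Quinn, 90000
Eve, 70000
Carol, 120000


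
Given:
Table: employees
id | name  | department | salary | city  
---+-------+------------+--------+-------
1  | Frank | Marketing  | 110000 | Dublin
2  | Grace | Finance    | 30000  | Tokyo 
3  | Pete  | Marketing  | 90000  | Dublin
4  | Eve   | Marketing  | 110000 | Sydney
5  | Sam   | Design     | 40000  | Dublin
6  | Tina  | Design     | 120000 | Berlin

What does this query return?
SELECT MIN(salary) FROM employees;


Salaries: 110000, 30000, 90000, 110000, 40000, 120000
MIN = 30000

30000


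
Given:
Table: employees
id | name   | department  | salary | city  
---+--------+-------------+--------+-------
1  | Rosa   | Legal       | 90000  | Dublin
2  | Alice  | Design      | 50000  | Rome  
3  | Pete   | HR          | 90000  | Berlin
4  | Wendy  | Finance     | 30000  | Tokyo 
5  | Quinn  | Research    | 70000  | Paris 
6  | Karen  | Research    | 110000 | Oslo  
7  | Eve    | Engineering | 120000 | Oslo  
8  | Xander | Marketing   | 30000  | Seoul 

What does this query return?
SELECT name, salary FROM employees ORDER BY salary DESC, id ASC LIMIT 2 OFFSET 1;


Sort by salary DESC (id ASC tiebreak), then skip 1 and take 2
Rows 2 through 3

2 rows:
Karen, 110000
Rosa, 90000


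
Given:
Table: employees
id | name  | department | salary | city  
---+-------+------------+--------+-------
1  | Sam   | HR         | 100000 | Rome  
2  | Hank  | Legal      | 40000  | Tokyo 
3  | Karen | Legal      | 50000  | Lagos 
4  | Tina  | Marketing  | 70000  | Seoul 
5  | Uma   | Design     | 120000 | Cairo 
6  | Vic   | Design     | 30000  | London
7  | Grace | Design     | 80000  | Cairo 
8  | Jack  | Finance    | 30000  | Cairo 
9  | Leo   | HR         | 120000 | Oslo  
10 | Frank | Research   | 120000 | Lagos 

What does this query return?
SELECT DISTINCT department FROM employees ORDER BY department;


All 'department' values (row order): HR, Legal, Legal, Marketing, Design, Design, Design, Finance, HR, Research
Removing duplicates leaves 6 unique value(s).

6 values:
Design
Finance
HR
Legal
Marketing
Research


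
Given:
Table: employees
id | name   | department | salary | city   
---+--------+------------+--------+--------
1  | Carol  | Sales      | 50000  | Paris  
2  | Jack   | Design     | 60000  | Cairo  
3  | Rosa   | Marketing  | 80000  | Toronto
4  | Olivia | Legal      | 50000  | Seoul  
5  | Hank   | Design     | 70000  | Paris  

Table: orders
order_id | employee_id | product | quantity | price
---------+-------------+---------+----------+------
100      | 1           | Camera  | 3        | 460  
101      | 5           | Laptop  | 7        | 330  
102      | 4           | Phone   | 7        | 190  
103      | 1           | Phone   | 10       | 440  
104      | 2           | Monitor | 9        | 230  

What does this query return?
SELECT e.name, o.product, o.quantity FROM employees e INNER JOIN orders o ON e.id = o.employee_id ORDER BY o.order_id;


Joining employees.id = orders.employee_id:
  employee Carol (id=1) -> order Camera
  employee Hank (id=5) -> order Laptop
  employee Olivia (id=4) -> order Phone
  employee Carol (id=1) -> order Phone
  employee Jack (id=2) -> order Monitor


5 rows:
Carol, Camera, 3
Hank, Laptop, 7
Olivia, Phone, 7
Carol, Phone, 10
Jack, Monitor, 9


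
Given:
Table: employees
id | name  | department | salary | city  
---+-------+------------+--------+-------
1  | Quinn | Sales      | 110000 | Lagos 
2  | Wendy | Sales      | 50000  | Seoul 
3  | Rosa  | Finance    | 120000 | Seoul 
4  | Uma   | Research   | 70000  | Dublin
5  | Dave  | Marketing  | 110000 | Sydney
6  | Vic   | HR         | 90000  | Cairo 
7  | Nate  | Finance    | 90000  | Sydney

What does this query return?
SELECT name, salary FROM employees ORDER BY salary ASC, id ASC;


Sorting by salary ASC, then id ASC for ties

7 rows:
Wendy, 50000
Uma, 70000
Vic, 90000
Nate, 90000
Quinn, 110000
Dave, 110000
Rosa, 120000


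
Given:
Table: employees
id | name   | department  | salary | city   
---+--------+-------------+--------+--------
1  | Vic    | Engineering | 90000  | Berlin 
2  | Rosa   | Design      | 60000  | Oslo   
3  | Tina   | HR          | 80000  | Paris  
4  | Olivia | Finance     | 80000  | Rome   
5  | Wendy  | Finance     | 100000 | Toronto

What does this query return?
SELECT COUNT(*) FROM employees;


COUNT(*) counts all rows

5


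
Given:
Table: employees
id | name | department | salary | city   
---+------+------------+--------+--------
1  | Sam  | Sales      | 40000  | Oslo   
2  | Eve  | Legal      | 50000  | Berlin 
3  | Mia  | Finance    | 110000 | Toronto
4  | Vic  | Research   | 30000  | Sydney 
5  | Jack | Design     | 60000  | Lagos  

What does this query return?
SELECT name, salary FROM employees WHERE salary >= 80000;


Filtering: salary >= 80000
Matching: 1 rows

1 rows:
Mia, 110000


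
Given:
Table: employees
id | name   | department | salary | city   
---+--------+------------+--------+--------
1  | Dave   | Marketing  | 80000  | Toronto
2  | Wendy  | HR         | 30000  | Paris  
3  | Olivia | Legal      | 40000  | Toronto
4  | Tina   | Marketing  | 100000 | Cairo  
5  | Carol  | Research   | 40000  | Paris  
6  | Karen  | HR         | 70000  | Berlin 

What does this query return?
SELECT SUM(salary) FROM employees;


SUM(salary) = 80000 + 30000 + 40000 + 100000 + 40000 + 70000 = 360000

360000


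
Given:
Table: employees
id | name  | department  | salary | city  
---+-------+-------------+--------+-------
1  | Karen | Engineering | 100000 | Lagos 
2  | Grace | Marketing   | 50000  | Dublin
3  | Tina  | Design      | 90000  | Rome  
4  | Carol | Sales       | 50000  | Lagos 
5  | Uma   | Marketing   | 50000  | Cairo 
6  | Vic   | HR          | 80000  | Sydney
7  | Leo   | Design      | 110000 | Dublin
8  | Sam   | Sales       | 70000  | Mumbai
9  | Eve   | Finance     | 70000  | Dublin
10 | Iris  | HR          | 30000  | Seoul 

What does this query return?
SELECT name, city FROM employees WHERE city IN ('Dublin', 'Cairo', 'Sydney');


Filtering: city IN ('Dublin', 'Cairo', 'Sydney')
Matching: 5 rows

5 rows:
Grace, Dublin
Uma, Cairo
Vic, Sydney
Leo, Dublin
Eve, Dublin


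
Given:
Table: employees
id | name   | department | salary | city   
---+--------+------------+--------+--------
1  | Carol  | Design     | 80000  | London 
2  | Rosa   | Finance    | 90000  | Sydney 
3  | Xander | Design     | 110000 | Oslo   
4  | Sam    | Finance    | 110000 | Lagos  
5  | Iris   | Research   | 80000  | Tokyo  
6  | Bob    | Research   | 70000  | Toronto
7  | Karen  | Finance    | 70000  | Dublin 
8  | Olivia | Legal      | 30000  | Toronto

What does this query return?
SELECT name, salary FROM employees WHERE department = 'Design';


Filtering: department = 'Design'
Matching rows: 2

2 rows:
Carol, 80000
Xander, 110000


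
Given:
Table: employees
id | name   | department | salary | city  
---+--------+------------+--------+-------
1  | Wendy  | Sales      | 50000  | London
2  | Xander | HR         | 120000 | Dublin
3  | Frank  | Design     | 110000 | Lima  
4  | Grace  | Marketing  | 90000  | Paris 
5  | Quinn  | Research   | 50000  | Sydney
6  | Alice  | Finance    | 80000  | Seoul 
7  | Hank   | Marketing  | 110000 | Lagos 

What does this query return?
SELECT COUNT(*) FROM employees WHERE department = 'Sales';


Counting rows where department = 'Sales'
  Wendy -> MATCH


1


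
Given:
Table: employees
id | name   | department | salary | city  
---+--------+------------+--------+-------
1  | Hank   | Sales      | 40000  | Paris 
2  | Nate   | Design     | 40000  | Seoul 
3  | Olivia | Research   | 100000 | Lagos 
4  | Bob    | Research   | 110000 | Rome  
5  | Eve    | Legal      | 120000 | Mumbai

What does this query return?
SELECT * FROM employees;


SELECT * returns all 5 rows with all columns

5 rows:
1, Hank, Sales, 40000, Paris
2, Nate, Design, 40000, Seoul
3, Olivia, Research, 100000, Lagos
4, Bob, Research, 110000, Rome
5, Eve, Legal, 120000, Mumbai


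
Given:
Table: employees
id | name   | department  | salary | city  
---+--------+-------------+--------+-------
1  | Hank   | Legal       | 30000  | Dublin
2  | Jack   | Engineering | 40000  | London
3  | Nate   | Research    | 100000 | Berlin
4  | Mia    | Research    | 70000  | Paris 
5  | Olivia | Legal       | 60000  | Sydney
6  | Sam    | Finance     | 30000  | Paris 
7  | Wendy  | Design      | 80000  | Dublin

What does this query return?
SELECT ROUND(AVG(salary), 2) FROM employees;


SUM(salary) = 410000
COUNT = 7
ROUND(AVG, 2) = ROUND(410000 / 7, 2) = 58571.43

58571.43


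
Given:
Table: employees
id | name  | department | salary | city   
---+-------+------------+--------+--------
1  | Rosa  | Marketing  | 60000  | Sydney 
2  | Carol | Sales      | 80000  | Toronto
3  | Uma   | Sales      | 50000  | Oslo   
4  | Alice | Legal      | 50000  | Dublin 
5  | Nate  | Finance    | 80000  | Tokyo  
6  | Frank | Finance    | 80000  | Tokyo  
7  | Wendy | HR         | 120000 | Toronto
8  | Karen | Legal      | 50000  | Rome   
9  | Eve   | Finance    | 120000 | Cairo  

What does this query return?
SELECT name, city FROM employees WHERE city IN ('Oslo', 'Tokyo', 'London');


Filtering: city IN ('Oslo', 'Tokyo', 'London')
Matching: 3 rows

3 rows:
Uma, Oslo
Nate, Tokyo
Frank, Tokyo


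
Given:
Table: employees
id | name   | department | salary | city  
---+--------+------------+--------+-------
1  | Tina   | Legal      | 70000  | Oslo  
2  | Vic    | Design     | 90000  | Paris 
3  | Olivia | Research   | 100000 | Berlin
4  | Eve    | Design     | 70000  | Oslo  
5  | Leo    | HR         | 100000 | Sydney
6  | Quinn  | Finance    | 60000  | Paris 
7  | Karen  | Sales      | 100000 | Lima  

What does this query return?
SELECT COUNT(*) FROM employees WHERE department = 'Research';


Counting rows where department = 'Research'
  Olivia -> MATCH


1


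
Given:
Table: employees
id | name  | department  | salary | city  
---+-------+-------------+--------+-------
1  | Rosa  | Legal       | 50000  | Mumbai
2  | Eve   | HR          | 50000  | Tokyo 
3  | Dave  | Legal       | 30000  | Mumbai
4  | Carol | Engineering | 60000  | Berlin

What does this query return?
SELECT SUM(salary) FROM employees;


SUM(salary) = 50000 + 50000 + 30000 + 60000 = 190000

190000


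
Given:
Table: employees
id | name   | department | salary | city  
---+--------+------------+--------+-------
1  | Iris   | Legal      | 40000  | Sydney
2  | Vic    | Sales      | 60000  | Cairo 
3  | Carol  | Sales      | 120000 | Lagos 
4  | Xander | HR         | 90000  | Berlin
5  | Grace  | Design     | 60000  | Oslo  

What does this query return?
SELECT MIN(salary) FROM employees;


Salaries: 40000, 60000, 120000, 90000, 60000
MIN = 40000

40000


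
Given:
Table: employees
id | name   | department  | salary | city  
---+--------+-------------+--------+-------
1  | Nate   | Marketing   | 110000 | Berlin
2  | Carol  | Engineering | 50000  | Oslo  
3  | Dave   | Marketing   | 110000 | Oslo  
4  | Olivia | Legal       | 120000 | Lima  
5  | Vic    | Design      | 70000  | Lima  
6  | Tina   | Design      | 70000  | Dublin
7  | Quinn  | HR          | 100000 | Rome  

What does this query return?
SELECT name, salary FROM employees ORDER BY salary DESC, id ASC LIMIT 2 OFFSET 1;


Sort by salary DESC (id ASC tiebreak), then skip 1 and take 2
Rows 2 through 3

2 rows:
Nate, 110000
Dave, 110000


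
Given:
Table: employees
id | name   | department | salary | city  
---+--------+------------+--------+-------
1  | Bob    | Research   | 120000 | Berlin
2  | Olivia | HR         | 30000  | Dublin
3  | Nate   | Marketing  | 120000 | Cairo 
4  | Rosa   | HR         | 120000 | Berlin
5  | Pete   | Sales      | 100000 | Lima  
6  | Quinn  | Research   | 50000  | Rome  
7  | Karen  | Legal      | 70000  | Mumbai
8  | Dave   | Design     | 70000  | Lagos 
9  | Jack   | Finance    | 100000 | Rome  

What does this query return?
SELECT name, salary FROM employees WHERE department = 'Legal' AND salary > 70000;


Filtering: department = 'Legal' AND salary > 70000
Matching: 0 rows

Empty result set (0 rows)


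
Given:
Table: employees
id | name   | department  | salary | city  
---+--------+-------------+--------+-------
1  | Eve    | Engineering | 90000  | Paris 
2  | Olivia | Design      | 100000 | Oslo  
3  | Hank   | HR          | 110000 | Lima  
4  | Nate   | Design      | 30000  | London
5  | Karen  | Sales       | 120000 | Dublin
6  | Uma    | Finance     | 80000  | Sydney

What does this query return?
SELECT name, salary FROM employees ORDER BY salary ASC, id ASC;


Sorting by salary ASC, then id ASC for ties

6 rows:
Nate, 30000
Uma, 80000
Eve, 90000
Olivia, 100000
Hank, 110000
Karen, 120000


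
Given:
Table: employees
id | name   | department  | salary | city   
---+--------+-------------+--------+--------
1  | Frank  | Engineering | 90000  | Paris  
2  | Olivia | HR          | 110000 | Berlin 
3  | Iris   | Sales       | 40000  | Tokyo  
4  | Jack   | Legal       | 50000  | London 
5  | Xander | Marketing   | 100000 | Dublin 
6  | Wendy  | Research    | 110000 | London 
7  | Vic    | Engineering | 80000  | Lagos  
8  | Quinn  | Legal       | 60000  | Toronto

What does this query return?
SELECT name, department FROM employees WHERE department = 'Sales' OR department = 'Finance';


Filtering: department = 'Sales' OR 'Finance'
Matching: 1 rows

1 rows:
Iris, Sales


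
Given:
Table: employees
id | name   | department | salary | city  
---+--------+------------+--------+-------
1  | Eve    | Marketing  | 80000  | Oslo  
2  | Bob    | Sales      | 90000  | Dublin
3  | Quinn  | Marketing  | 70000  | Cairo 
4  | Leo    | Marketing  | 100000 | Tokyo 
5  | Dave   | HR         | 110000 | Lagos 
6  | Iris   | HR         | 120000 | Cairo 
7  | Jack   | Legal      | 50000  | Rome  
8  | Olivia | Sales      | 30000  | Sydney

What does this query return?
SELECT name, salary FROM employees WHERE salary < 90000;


Filtering: salary < 90000
Matching: 4 rows

4 rows:
Eve, 80000
Quinn, 70000
Jack, 50000
Olivia, 30000


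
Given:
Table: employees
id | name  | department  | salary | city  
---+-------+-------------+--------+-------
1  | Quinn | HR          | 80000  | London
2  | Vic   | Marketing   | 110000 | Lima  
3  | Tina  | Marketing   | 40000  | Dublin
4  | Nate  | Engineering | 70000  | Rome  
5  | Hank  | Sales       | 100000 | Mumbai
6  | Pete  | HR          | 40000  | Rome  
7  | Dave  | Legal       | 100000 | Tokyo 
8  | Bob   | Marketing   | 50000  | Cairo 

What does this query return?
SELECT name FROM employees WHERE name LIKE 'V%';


LIKE 'V%' matches names starting with 'V'
Matching: 1

1 rows:
Vic


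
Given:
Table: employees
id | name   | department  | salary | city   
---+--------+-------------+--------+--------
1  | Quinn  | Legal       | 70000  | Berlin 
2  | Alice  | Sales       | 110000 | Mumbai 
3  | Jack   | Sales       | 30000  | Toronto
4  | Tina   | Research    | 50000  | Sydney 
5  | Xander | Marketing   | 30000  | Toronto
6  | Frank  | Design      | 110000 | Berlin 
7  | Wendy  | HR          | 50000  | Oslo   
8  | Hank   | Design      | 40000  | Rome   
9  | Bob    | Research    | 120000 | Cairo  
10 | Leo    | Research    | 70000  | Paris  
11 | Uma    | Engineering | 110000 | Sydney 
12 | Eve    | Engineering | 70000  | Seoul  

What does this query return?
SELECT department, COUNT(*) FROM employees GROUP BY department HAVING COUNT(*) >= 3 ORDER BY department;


Groups with count >= 3:
  Research: 3 -> PASS
  Design: 2 -> filtered out
  Engineering: 2 -> filtered out
  HR: 1 -> filtered out
  Legal: 1 -> filtered out
  Marketing: 1 -> filtered out
  Sales: 2 -> filtered out


1 groups:
Research, 3


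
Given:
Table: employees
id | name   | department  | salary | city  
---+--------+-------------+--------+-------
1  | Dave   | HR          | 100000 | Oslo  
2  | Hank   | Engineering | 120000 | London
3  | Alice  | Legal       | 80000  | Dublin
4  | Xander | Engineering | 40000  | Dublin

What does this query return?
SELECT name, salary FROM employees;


Projecting columns: name, salary

4 rows:
Dave, 100000
Hank, 120000
Alice, 80000
Xander, 40000


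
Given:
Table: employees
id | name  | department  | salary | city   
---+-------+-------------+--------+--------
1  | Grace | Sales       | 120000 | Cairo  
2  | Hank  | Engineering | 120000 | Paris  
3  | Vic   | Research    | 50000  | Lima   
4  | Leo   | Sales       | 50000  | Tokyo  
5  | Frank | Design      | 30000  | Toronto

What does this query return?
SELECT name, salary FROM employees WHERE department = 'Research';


Filtering: department = 'Research'
Matching rows: 1

1 rows:
Vic, 50000


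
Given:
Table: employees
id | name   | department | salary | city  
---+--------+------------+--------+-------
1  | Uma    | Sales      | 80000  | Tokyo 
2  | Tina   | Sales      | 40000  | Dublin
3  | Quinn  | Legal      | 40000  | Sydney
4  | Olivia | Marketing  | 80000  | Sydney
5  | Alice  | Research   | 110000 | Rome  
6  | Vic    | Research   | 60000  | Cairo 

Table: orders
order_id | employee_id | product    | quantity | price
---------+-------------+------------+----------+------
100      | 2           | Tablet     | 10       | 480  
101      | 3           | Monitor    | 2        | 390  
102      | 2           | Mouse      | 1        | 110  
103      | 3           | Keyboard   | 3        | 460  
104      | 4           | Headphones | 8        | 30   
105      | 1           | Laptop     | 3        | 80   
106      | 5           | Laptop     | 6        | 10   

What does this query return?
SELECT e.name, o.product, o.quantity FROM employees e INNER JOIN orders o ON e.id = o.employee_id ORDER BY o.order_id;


Joining employees.id = orders.employee_id:
  employee Tina (id=2) -> order Tablet
  employee Quinn (id=3) -> order Monitor
  employee Tina (id=2) -> order Mouse
  employee Quinn (id=3) -> order Keyboard
  employee Olivia (id=4) -> order Headphones
  employee Uma (id=1) -> order Laptop
  employee Alice (id=5) -> order Laptop


7 rows:
Tina, Tablet, 10
Quinn, Monitor, 2
Tina, Mouse, 1
Quinn, Keyboard, 3
Olivia, Headphones, 8
Uma, Laptop, 3
Alice, Laptop, 6


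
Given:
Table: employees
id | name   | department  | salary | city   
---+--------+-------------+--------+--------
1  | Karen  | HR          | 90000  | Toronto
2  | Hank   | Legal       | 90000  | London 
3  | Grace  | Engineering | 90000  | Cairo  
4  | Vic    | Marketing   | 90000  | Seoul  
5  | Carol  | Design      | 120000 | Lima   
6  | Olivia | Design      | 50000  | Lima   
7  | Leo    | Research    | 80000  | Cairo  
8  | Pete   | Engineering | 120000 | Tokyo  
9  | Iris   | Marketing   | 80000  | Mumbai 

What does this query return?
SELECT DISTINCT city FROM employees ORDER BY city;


All 'city' values (row order): Toronto, London, Cairo, Seoul, Lima, Lima, Cairo, Tokyo, Mumbai
Removing duplicates leaves 7 unique value(s).

7 values:
Cairo
Lima
London
Mumbai
Seoul
Tokyo
Toronto


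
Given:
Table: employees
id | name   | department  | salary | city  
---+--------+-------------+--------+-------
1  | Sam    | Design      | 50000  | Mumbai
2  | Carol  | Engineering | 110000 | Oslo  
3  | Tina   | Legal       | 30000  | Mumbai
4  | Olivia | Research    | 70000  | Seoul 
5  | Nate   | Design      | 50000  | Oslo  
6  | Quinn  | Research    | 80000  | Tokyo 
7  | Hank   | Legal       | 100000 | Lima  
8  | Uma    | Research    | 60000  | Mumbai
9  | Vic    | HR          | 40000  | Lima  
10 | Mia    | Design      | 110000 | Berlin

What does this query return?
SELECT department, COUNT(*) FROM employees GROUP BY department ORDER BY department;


Assigning each row to its department group:
  Sam -> Design
  Carol -> Engineering
  Tina -> Legal
  Olivia -> Research
  Nate -> Design
  Quinn -> Research
  Hank -> Legal
  Uma -> Research
  Vic -> HR
  Mia -> Design


5 groups:
Design, 3
Engineering, 1
HR, 1
Legal, 2
Research, 3


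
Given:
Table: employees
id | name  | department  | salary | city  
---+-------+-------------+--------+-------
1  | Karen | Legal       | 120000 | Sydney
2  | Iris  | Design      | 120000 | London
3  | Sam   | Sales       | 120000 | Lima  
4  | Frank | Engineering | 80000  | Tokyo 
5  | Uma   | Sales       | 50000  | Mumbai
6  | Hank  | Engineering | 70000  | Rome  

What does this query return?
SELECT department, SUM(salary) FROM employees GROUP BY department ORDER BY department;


Summing salary within each department:
  Design: 120000 = 120000
  Engineering: 80000 + 70000 = 150000
  Legal: 120000 = 120000
  Sales: 120000 + 50000 = 170000


4 groups:
Design, 120000
Engineering, 150000
Legal, 120000
Sales, 170000


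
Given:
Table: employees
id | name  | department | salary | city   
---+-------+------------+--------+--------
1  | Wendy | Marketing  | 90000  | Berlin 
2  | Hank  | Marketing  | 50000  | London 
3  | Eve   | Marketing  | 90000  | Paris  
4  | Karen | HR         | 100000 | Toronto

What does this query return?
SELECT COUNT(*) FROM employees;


COUNT(*) counts all rows

4


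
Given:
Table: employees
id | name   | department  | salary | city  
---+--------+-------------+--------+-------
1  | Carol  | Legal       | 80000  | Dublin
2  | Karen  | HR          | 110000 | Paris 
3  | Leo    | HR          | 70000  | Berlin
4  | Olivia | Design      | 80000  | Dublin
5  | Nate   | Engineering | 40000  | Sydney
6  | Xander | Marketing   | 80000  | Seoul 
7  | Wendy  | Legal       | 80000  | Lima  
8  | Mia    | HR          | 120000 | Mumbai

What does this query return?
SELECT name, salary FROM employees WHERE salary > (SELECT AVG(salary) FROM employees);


Subquery: AVG(salary) = 82500.0
Filtering: salary > 82500.0
  Karen (110000) -> MATCH
  Mia (120000) -> MATCH


2 rows:
Karen, 110000
Mia, 120000


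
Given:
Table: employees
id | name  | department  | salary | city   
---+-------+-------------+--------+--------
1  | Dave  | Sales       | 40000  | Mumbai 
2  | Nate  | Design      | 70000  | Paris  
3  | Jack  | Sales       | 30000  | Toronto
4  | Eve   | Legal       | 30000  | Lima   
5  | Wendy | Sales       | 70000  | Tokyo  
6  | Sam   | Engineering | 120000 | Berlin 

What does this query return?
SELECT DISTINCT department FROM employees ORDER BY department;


All 'department' values (row order): Sales, Design, Sales, Legal, Sales, Engineering
Removing duplicates leaves 4 unique value(s).

4 values:
Design
Engineering
Legal
Sales


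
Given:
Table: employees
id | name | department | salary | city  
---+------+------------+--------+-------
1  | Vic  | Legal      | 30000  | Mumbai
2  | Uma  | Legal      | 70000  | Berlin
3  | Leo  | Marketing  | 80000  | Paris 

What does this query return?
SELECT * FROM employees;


SELECT * returns all 3 rows with all columns

3 rows:
1, Vic, Legal, 30000, Mumbai
2, Uma, Legal, 70000, Berlin
3, Leo, Marketing, 80000, Paris


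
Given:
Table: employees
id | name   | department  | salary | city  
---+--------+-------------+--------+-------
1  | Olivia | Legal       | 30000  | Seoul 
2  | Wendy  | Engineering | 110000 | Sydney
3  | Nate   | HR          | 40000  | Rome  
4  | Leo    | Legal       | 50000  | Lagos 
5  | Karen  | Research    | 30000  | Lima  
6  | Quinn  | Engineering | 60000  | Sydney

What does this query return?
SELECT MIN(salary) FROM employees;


Salaries: 30000, 110000, 40000, 50000, 30000, 60000
MIN = 30000

30000


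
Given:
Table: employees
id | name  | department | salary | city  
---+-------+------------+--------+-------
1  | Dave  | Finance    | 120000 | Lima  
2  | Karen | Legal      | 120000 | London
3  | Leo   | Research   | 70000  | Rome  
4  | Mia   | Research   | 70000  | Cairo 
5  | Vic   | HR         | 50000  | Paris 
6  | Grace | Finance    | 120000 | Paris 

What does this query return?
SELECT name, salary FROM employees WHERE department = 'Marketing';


Filtering: department = 'Marketing'
Matching rows: 0

Empty result set (0 rows)


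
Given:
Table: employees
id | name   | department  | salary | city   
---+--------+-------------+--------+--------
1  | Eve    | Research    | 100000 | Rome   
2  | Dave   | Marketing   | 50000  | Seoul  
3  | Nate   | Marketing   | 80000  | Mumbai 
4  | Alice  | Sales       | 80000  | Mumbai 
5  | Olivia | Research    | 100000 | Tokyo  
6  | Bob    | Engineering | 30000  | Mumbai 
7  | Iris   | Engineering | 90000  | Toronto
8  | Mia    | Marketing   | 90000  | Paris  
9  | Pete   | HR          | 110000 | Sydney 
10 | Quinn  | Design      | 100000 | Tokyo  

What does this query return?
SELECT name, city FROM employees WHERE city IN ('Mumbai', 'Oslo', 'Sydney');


Filtering: city IN ('Mumbai', 'Oslo', 'Sydney')
Matching: 4 rows

4 rows:
Nate, Mumbai
Alice, Mumbai
Bob, Mumbai
Pete, Sydney


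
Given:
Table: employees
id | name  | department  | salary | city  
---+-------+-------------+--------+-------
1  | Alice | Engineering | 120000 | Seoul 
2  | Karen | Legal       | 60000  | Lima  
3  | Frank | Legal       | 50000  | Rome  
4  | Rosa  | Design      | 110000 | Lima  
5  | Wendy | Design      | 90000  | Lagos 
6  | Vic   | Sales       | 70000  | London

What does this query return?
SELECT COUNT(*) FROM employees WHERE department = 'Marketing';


Counting rows where department = 'Marketing'


0


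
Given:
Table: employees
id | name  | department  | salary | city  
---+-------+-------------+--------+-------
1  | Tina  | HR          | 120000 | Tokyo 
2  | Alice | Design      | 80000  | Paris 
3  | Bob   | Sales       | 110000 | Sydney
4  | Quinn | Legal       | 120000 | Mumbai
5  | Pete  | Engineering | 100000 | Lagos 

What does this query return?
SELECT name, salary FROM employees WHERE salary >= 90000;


Filtering: salary >= 90000
Matching: 4 rows

4 rows:
Tina, 120000
Bob, 110000
Quinn, 120000
Pete, 100000


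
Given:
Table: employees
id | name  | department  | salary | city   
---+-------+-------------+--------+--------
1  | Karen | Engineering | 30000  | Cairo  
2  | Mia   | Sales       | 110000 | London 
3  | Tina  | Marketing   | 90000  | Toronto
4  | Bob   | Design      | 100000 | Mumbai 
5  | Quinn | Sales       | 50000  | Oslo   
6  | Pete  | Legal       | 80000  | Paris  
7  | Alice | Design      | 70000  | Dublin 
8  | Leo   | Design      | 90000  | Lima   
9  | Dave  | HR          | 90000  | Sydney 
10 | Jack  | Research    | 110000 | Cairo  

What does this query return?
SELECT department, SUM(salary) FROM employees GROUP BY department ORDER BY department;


Summing salary within each department:
  Design: 100000 + 70000 + 90000 = 260000
  Engineering: 30000 = 30000
  HR: 90000 = 90000
  Legal: 80000 = 80000
  Marketing: 90000 = 90000
  Research: 110000 = 110000
  Sales: 110000 + 50000 = 160000


7 groups:
Design, 260000
Engineering, 30000
HR, 90000
Legal, 80000
Marketing, 90000
Research, 110000
Sales, 160000


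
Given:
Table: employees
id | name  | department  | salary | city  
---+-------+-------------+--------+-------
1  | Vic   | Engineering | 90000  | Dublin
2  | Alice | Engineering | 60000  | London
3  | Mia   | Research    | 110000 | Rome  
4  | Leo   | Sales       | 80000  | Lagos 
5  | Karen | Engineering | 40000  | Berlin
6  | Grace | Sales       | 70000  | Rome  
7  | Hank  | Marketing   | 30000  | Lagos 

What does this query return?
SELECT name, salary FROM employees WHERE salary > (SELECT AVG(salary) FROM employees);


Subquery: AVG(salary) = 68571.43
Filtering: salary > 68571.43
  Vic (90000) -> MATCH
  Mia (110000) -> MATCH
  Leo (80000) -> MATCH
  Grace (70000) -> MATCH


4 rows:
Vic, 90000
Mia, 110000
Leo, 80000
Grace, 70000


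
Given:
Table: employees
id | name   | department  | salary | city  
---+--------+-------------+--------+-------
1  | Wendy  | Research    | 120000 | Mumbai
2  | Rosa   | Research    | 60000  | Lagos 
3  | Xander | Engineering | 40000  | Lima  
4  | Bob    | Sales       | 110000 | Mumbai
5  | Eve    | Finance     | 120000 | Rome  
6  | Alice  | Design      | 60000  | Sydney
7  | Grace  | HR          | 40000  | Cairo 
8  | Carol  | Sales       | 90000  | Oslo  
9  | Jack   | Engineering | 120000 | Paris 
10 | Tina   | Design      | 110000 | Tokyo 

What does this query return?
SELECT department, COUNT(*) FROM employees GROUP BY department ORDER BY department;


Assigning each row to its department group:
  Wendy -> Research
  Rosa -> Research
  Xander -> Engineering
  Bob -> Sales
  Eve -> Finance
  Alice -> Design
  Grace -> HR
  Carol -> Sales
  Jack -> Engineering
  Tina -> Design


6 groups:
Design, 2
Engineering, 2
Finance, 1
HR, 1
Research, 2
Sales, 2


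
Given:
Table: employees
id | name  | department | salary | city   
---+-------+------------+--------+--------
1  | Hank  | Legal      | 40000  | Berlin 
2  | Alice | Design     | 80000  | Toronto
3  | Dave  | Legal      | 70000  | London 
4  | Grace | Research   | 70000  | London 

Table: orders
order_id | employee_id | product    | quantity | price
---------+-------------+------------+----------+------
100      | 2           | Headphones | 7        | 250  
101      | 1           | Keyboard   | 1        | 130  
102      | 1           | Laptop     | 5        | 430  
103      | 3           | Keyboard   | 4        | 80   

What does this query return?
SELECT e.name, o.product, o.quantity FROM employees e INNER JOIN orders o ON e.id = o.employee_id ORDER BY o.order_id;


Joining employees.id = orders.employee_id:
  employee Alice (id=2) -> order Headphones
  employee Hank (id=1) -> order Keyboard
  employee Hank (id=1) -> order Laptop
  employee Dave (id=3) -> order Keyboard


4 rows:
Alice, Headphones, 7
Hank, Keyboard, 1
Hank, Laptop, 5
Dave, Keyboard, 4


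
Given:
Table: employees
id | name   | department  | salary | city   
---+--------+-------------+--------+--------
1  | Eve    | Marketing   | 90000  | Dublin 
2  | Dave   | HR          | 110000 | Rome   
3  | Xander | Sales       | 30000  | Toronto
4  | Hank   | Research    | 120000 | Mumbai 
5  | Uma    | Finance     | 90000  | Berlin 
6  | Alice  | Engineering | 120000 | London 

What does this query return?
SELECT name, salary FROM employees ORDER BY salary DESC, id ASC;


Sorting by salary DESC, then id ASC for ties

6 rows:
Hank, 120000
Alice, 120000
Dave, 110000
Eve, 90000
Uma, 90000
Xander, 30000


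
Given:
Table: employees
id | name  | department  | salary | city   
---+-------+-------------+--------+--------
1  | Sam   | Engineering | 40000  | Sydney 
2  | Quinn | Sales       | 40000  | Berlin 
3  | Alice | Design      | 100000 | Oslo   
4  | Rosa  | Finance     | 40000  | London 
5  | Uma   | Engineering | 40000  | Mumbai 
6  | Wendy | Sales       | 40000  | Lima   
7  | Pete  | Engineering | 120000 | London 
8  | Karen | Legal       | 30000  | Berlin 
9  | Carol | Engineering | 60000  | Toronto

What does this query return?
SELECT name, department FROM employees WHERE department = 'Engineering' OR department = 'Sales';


Filtering: department = 'Engineering' OR 'Sales'
Matching: 6 rows

6 rows:
Sam, Engineering
Quinn, Sales
Uma, Engineering
Wendy, Sales
Pete, Engineering
Carol, Engineering


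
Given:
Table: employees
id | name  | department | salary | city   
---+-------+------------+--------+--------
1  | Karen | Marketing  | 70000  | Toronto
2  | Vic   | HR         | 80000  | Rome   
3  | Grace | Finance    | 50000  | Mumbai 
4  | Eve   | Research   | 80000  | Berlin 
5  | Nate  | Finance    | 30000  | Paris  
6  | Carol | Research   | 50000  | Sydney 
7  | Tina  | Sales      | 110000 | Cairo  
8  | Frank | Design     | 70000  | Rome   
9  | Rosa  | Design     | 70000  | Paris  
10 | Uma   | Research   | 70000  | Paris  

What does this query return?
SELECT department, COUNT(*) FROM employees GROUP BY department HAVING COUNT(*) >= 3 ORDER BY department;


Groups with count >= 3:
  Research: 3 -> PASS
  Design: 2 -> filtered out
  Finance: 2 -> filtered out
  HR: 1 -> filtered out
  Marketing: 1 -> filtered out
  Sales: 1 -> filtered out


1 groups:
Research, 3
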